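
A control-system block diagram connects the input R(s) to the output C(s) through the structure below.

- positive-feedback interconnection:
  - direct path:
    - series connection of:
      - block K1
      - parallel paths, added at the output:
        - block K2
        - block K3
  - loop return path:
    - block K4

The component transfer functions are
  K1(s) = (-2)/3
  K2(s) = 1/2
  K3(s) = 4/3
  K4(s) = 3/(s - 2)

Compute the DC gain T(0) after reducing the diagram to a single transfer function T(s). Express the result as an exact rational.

Answer: 22/15

Working:
1. sum the parallel branches K2, K3: 11/6
2. cascade K1, (K2+K3): (-11)/9
3. reduce the feedback loop with forward (K1*(K2+K3)) and return K4: (22 - 11*s)/(9*s + 15)
Evaluating the step-3 result (the overall T(s)) at s = 0 gives T(0) = 22/15.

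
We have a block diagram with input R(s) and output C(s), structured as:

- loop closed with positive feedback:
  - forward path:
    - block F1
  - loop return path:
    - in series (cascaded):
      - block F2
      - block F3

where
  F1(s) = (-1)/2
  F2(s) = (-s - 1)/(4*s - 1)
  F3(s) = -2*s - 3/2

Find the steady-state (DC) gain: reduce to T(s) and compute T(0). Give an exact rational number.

Step 1 - combine F2, F3 in series -> (4*s^2 + 7*s + 3)/(8*s - 2)
Step 2 - close the feedback loop around F1, (F2*F3) -> (2 - 8*s)/(4*s^2 + 23*s - 1)
DC gain: substitute s = 0 into T(s) from step 2: T(0) = 2/(-1) = -2.

Final answer: -2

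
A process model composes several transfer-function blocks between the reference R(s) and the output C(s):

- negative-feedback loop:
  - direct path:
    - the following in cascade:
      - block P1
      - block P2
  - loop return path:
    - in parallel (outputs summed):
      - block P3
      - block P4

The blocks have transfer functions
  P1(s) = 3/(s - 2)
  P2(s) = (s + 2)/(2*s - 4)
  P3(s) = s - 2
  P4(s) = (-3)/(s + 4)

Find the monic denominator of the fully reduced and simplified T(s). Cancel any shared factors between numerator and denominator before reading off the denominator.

Step 1: combine P1, P2 in series = (3*s + 6)/(2*s^2 - 8*s + 8)
Step 2: add P3, P4 (parallel) = (s^2 + 2*s - 11)/(s + 4)
Step 3: apply the feedback formula to (P1*P2), (P3+P4) = (3*s^2 + 18*s + 24)/(5*s^3 + 12*s^2 - 45*s - 34)
The result of step 3 is T(s) in lowest terms. Its denominator has leading coefficient 5; dividing the denominator through by 5 makes it monic.

Hence the answer: s^3 + 12*s^2/5 - 9*s - 34/5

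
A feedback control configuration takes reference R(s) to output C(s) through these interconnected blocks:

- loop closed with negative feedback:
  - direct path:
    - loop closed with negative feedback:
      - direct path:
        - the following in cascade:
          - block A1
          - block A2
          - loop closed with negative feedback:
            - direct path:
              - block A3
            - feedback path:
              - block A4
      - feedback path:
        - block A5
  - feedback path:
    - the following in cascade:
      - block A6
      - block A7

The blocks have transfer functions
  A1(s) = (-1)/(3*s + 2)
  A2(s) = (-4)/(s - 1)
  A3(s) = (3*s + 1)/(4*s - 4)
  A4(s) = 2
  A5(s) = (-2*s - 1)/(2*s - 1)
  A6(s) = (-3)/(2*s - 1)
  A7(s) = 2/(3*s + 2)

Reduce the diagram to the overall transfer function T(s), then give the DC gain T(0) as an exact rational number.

1. close the feedback loop around A3, A4 = (3*s + 1)/(10*s - 2)
2. reduce the series chain A1, A2, [A3/(1+A3*A4)] = (6*s + 2)/(15*s^3 - 8*s^2 - 9*s + 2)
3. collapse the loop ((A1*A2*[A3/(1+A3*A4)]) forward, A5 return) = (12*s^2 - 2*s - 2)/(30*s^4 - 31*s^3 - 22*s^2 + 3*s - 4)
4. series reduction of A6, A7 = (-6)/(6*s^2 + s - 2)
5. reduce the feedback loop with forward [(A1*A2*[A3/(1+A3*A4)])/(1+(A1*A2*[A3/(1+A3*A4)])*A5)] and return (A6*A7) = (36*s^3 + 18*s^2 - 10*s - 4)/(90*s^5 - 33*s^4 - 128*s^3 - 35*s^2 - 42*s - 20)
Step 5 gives the overall T(s). Then T(0) = -4/(-20) = 1/5.

Therefore the answer is 1/5.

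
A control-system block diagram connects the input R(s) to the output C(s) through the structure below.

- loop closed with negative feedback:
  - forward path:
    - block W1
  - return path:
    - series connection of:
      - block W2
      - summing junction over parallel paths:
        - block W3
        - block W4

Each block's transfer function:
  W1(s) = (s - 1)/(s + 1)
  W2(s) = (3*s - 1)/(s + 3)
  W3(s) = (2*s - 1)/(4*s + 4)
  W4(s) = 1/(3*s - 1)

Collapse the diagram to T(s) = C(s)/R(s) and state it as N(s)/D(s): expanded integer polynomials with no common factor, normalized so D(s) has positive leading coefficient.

Step 1 - sum the parallel branches W3, W4 gives (6*s^2 - s + 5)/(12*s^2 + 8*s - 4)
Step 2 - combine W2, (W3+W4) in series gives (6*s^2 - s + 5)/(4*s^2 + 16*s + 12)
Step 3 - apply the feedback formula to W1, (W2*(W3+W4)): this yields T(s), and no further normalization is needed

Answer: (4*s^3 + 12*s^2 - 4*s - 12)/(10*s^3 + 13*s^2 + 34*s + 7)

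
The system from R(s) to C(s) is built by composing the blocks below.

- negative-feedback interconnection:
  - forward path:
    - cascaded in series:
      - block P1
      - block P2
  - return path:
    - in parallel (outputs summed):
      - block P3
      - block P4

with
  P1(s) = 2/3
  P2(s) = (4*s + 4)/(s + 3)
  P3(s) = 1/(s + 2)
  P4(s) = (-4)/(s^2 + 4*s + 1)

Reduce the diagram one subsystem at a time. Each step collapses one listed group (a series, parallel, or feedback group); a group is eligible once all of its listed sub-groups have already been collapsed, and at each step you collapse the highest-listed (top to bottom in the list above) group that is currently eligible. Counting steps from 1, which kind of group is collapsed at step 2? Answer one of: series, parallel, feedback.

Reducing step by step:

[1] cascade P1, P2
[2] sum the parallel branches P3, P4
[3] feedback reduction of (P1*P2), (P3+P4)
The group at step 2 is a parallel group.

Answer: parallel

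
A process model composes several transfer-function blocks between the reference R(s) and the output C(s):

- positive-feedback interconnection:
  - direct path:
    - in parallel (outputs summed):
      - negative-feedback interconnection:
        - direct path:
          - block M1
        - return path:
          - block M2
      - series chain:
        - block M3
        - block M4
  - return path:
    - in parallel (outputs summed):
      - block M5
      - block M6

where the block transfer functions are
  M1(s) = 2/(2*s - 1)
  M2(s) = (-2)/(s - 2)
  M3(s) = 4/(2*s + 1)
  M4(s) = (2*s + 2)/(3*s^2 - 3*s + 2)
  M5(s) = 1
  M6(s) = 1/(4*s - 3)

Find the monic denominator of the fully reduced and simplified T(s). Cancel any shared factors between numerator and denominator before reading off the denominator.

1. collapse the loop (M1 forward, M2 return); result (2*s - 4)/(2*s^2 - 5*s - 2)
2. series reduction of M3, M4; result (8*s + 8)/(6*s^3 - 3*s^2 + s + 2)
3. parallel reduction of [M1/(1+M1*M2)], (M3*M4); result (12*s^4 - 14*s^3 - 10*s^2 - 56*s - 24)/(12*s^5 - 36*s^4 + 5*s^3 + 5*s^2 - 12*s - 4)
4. combine M5, M6 in parallel; result (4*s - 2)/(4*s - 3)
5. feedback reduction of ([M1/(1+M1*M2)]+(M3*M4)), (M5+M6); result (48*s^5 - 92*s^4 + 2*s^3 - 194*s^2 + 72*s + 72)/(48*s^6 - 228*s^5 + 208*s^4 + 17*s^3 + 141*s^2 + 4*s - 36)
The result of step 5 is T(s) in lowest terms. Its denominator has leading coefficient 48; dividing the denominator through by 48 makes it monic.

Final answer: s^6 - 19*s^5/4 + 13*s^4/3 + 17*s^3/48 + 47*s^2/16 + s/12 - 3/4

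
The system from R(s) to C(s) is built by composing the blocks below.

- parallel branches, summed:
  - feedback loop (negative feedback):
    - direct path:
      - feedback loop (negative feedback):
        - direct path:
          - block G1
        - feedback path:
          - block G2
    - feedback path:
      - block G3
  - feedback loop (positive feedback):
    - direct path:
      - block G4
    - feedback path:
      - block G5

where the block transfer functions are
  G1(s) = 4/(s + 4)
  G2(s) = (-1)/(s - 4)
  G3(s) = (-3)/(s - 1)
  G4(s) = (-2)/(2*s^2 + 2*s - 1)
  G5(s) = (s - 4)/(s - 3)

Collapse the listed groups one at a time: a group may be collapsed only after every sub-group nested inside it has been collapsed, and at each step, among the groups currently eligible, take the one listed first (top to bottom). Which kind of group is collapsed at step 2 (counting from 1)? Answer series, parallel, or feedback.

1. close the feedback loop around G1, G2
2. feedback reduction of [G1/(1+G1*G2)], G3
3. collapse the loop (G4 forward, G5 return)
4. reduce the parallel group [[G1/(1+G1*G2)]/(1+[G1/(1+G1*G2)]*G3)], [G4/(1-G4*G5)]
Step 2: feedback.

Answer: feedback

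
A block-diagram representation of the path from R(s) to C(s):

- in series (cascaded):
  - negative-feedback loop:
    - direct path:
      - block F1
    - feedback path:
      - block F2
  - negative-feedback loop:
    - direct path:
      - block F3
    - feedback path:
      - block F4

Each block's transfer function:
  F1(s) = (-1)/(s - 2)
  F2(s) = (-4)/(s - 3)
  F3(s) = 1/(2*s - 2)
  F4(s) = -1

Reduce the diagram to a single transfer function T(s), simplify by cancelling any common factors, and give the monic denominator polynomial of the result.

Step 1: collapse the loop (F1 forward, F2 return); result (3 - s)/(s^2 - 5*s + 10)
Step 2: feedback reduction of F3, F4; result 1/(2*s - 3)
Step 3: series reduction of [F1/(1+F1*F2)], [F3/(1+F3*F4)]; result (3 - s)/(2*s^3 - 13*s^2 + 35*s - 30)
T(s) is the step-3 result (common factors already cancelled). Leading coefficient of the denominator: 2. Divide through by 2 for the monic polynomial.

Answer: s^3 - 13*s^2/2 + 35*s/2 - 15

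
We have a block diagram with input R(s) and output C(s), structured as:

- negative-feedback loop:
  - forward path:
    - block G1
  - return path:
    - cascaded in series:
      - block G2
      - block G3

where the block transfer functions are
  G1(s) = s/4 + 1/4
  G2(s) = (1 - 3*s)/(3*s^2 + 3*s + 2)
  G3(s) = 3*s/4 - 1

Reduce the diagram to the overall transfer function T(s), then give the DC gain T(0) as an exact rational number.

The answer is 2/7.

Reasoning:
[1] combine G2, G3 in series; result (-9*s^2 + 15*s - 4)/(12*s^2 + 12*s + 8)
[2] close the feedback loop around G1, (G2*G3); result (-12*s^3 - 24*s^2 - 20*s - 8)/(9*s^3 - 54*s^2 - 59*s - 28)
DC gain: substitute s = 0 into T(s) from step 2: T(0) = -8/(-28) = 2/7.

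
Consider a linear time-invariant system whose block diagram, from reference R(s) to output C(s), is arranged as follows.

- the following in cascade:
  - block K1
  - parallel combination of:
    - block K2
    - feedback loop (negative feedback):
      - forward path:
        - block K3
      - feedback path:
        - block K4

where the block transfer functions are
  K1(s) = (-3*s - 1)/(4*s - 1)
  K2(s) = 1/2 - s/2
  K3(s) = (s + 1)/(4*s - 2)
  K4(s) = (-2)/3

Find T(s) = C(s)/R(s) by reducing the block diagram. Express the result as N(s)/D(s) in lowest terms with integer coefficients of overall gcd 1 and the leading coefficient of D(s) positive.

Step 1: feedback reduction of K3, K4 = (3*s + 3)/(10*s - 8)
Step 2: parallel reduction of K2, [K3/(1+K3*K4)] = (-5*s^2 + 12*s - 1)/(10*s - 8)
Step 3: multiply K1, (K2+[K3/(1+K3*K4)]) (series), which is the overall transfer function T(s) = C(s)/R(s) in lowest terms

Answer: (15*s^3 - 31*s^2 - 9*s + 1)/(40*s^2 - 42*s + 8)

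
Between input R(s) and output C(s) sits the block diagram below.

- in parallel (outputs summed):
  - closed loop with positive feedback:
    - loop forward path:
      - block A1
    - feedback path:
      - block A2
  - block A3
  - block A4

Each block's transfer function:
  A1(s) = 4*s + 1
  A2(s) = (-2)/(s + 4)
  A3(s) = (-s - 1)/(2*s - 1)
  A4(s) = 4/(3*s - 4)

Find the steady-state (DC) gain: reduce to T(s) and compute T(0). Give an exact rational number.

(1) close the feedback loop around A1, A2; result (4*s^2 + 17*s + 4)/(9*s + 6)
(2) parallel reduction of [A1/(1-A1*A2)], A3, A4; result (24*s^4 + 31*s^3 - 84*s^2 + 78*s + 16)/(54*s^3 - 63*s^2 - 30*s + 24)
That last expression is T(s); at s = 0 only the constant terms survive, so T(0) = 16/24 = 2/3.

Final answer: 2/3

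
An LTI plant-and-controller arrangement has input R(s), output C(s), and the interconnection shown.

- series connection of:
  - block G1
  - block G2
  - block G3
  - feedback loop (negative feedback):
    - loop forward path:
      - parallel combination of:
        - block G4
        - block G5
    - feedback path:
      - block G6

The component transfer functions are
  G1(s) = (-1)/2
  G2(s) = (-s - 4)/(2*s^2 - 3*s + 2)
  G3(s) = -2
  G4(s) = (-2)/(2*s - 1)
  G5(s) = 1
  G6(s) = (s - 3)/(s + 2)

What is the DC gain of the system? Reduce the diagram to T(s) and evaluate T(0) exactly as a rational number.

1. sum the parallel branches G4, G5: (2*s - 3)/(2*s - 1)
2. apply the feedback formula to (G4+G5), G6: (2*s^2 + s - 6)/(4*s^2 - 6*s + 7)
3. series reduction of G1, G2, G3, [(G4+G5)/(1+(G4+G5)*G6)]: (-2*s^3 - 9*s^2 + 2*s + 24)/(8*s^4 - 24*s^3 + 40*s^2 - 33*s + 14)
Evaluating the step-3 result (the overall T(s)) at s = 0 gives T(0) = 24/14 = 12/7.

Answer: 12/7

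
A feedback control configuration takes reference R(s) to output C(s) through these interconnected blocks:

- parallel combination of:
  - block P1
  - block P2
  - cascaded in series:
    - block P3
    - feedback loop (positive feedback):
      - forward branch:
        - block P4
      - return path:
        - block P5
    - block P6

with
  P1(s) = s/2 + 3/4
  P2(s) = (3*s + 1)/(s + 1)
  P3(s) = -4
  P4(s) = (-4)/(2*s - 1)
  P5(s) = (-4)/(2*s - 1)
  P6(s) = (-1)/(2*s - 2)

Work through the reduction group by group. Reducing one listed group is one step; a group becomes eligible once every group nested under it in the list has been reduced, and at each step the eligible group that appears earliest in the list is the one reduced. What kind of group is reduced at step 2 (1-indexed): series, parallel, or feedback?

Step 1: apply the feedback formula to P4, P5
Step 2: multiply P3, [P4/(1-P4*P5)], P6 (series)
Step 3: sum the parallel branches P1, P2, (P3*[P4/(1-P4*P5)]*P6)
At step 2 the group reduced is series.

Final answer: series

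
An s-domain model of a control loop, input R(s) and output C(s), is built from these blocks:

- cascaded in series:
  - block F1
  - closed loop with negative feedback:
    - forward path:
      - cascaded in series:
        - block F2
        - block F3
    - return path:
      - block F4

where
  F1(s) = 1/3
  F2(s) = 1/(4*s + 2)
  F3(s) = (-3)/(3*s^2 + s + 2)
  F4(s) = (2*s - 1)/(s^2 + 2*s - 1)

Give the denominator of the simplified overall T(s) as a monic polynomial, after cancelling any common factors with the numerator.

Step 1 - series reduction of F2, F3 gives (-3)/(12*s^3 + 10*s^2 + 10*s + 4)
Step 2 - collapse the loop ((F2*F3) forward, F4 return) gives (-3*s^2 - 6*s + 3)/(12*s^5 + 34*s^4 + 18*s^3 + 14*s^2 - 8*s - 1)
Step 3 - cascade F1, [(F2*F3)/(1+(F2*F3)*F4)] gives (-s^2 - 2*s + 1)/(12*s^5 + 34*s^4 + 18*s^3 + 14*s^2 - 8*s - 1)
The result of step 3 is T(s) in lowest terms. Its denominator has leading coefficient 12; dividing the denominator through by 12 makes it monic.

Final answer: s^5 + 17*s^4/6 + 3*s^3/2 + 7*s^2/6 - 2*s/3 - 1/12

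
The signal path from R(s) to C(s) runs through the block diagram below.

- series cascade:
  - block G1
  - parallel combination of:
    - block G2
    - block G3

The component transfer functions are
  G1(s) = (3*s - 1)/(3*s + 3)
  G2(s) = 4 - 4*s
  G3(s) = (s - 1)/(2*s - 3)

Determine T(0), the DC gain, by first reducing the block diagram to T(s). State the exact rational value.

Answer: -13/9

Working:
[1] reduce the parallel group G2, G3 gives (-8*s^2 + 21*s - 13)/(2*s - 3)
[2] series reduction of G1, (G2+G3) gives (-24*s^3 + 71*s^2 - 60*s + 13)/(6*s^2 - 3*s - 9)
The step-2 result is T(s). Setting s = 0: T(0) = 13/(-9) = -13/9.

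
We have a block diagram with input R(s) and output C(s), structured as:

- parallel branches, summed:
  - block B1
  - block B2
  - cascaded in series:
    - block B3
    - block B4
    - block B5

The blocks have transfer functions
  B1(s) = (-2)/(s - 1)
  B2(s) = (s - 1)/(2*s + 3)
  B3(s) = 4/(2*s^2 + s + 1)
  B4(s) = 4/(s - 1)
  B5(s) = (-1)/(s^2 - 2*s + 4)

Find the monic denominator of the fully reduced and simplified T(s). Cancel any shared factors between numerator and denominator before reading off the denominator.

The answer is s^6 - s^5 + 5*s^4/4 + 5*s^3 - 11*s^2/4 - s/2 - 3.

Reasoning:
Step 1. combine B3, B4, B5 in series = (-16)/(2*s^5 - 5*s^4 + 10*s^3 - 5*s^2 + 2*s - 4)
Step 2. reduce the parallel group B1, B2, (B3*B4*B5) = (2*s^6 - 15*s^5 + 15*s^4 - 25*s^3 - 43*s^2 - 66*s - 68)/(4*s^6 - 4*s^5 + 5*s^4 + 20*s^3 - 11*s^2 - 2*s - 12)
That last expression is T(s), already simplified. Scaling its denominator by 1/4 (the reciprocal of the leading coefficient) yields the monic denominator.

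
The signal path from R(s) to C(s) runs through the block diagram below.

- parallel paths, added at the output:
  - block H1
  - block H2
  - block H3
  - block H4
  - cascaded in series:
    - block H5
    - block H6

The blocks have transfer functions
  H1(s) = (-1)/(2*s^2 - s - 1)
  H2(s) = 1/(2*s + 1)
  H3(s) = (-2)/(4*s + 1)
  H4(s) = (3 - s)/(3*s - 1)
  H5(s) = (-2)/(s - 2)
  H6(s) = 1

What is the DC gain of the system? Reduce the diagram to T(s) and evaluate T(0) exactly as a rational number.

[1] series reduction of H5, H6 -> (-2)/(s - 2)
[2] combine H1, H2, H3, H4, (H5*H6) in parallel -> (-8*s^5 - 6*s^4 - 40*s^3 + 49*s^2 + 11*s + 4)/(24*s^5 - 62*s^4 + 15*s^3 + 28*s^2 - 3*s - 2)
DC gain: substitute s = 0 into T(s) from step 2: T(0) = 4/(-2) = -2.

Hence the answer: -2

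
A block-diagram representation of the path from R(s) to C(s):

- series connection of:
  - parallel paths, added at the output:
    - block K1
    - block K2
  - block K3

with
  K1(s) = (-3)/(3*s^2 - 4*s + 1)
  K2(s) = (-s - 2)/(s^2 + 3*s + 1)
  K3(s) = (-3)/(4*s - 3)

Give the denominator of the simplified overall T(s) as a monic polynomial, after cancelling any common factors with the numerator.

The answer is s^5 + 11*s^4/12 - 47*s^3/12 + 5*s^2/3 + 7*s/12 - 1/4.

Reasoning:
Step 1. sum the parallel branches K1, K2 = (-3*s^3 - 5*s^2 - 2*s - 5)/(3*s^4 + 5*s^3 - 8*s^2 - s + 1)
Step 2. series reduction of (K1+K2), K3 = (9*s^3 + 15*s^2 + 6*s + 15)/(12*s^5 + 11*s^4 - 47*s^3 + 20*s^2 + 7*s - 3)
That last expression is T(s), already simplified. Scaling its denominator by 1/12 (the reciprocal of the leading coefficient) yields the monic denominator.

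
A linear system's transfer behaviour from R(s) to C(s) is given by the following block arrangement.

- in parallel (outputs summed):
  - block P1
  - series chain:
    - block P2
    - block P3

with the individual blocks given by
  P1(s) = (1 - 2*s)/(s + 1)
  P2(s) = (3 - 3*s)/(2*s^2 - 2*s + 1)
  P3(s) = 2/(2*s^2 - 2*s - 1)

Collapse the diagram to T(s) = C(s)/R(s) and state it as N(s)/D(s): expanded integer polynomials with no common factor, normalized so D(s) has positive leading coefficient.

Step 1 - combine P2, P3 in series -> (6 - 6*s)/(4*s^4 - 8*s^3 + 4*s^2 - 1)
Step 2 - reduce the parallel group P1, (P2*P3) - this is the overall T(s), already in the required normalized form

Answer: (-8*s^5 + 20*s^4 - 16*s^3 - 2*s^2 + 2*s + 5)/(4*s^5 - 4*s^4 - 4*s^3 + 4*s^2 - s - 1)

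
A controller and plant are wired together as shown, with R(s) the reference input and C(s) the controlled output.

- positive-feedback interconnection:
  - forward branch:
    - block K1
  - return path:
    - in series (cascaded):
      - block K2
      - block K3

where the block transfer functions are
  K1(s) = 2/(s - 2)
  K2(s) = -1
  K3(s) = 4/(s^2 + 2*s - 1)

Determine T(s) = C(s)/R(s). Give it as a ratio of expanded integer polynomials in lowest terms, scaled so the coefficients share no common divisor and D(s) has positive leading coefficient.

Reducing step by step:

[1] reduce the series chain K2, K3 -> (-4)/(s^2 + 2*s - 1)
[2] feedback reduction of K1, (K2*K3); the result is T(s) itself (integer coefficients, no common factor, positive leading denominator coefficient)

Answer: (2*s^2 + 4*s - 2)/(s^3 - 5*s + 10)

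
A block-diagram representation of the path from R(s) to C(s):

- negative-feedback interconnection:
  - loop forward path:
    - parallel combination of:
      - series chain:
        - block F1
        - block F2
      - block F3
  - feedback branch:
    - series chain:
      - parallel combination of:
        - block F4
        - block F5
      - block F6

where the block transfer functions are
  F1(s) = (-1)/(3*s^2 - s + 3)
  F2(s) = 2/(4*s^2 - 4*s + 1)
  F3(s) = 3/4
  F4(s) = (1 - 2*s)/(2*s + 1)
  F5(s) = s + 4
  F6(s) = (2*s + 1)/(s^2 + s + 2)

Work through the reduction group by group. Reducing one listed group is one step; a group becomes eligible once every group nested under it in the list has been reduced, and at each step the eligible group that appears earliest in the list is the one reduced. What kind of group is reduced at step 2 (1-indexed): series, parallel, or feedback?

Step 1 - series reduction of F1, F2
Step 2 - combine (F1*F2), F3 in parallel
Step 3 - combine F4, F5 in parallel
Step 4 - series reduction of (F4+F5), F6
Step 5 - apply the feedback formula to ((F1*F2)+F3), ((F4+F5)*F6)
The group at step 2 is a parallel group.

Final answer: parallel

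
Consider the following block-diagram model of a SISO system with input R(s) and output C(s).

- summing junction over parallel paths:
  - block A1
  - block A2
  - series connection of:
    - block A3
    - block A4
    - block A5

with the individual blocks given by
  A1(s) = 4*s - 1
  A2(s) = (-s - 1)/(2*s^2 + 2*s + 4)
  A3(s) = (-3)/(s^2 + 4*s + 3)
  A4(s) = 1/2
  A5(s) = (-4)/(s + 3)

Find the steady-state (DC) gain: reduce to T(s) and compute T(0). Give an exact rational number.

Step 1. multiply A3, A4, A5 (series), giving 6/(s^3 + 7*s^2 + 15*s + 9)
Step 2. reduce the parallel group A1, A2, (A3*A4*A5), giving (8*s^6 + 62*s^5 + 175*s^4 + 248*s^3 + 226*s^2 + 54*s - 21)/(2*s^5 + 16*s^4 + 48*s^3 + 76*s^2 + 78*s + 36)
That last expression is T(s); at s = 0 only the constant terms survive, so T(0) = -21/36 = -7/12.

Hence the answer: -7/12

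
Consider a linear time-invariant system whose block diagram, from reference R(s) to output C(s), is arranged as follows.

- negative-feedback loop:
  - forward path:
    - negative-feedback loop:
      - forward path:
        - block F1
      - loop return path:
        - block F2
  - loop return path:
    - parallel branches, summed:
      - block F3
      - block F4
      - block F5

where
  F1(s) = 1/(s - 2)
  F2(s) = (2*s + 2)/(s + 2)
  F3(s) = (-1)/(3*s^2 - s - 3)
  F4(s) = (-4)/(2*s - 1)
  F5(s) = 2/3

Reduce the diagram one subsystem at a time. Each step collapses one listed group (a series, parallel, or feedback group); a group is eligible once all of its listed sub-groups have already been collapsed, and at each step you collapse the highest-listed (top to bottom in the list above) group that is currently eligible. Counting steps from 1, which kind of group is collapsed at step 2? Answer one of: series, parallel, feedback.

The answer is parallel.

Reasoning:
Step 1: collapse the loop (F1 forward, F2 return)
Step 2: sum the parallel branches F3, F4, F5
Step 3: close the feedback loop around [F1/(1+F1*F2)], (F3+F4+F5)
Step 2: parallel.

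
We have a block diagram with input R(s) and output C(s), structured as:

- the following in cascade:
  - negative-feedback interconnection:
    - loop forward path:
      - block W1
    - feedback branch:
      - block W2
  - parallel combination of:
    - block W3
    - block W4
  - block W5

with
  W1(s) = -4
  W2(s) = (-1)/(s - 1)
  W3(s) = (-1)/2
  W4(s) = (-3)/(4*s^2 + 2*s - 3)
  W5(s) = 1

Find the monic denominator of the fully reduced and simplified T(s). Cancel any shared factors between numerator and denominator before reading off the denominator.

First reduce the diagram to T(s).

Step 1: feedback reduction of W1, W2 -> (4 - 4*s)/(s + 3)
Step 2: reduce the parallel group W3, W4 -> (-4*s^2 - 2*s - 3)/(8*s^2 + 4*s - 6)
Step 3: series reduction of [W1/(1+W1*W2)], (W3+W4), W5 -> (8*s^3 - 4*s^2 + 2*s - 6)/(4*s^3 + 14*s^2 + 3*s - 9)
Step 3 gives the fully reduced T(s), with no common factor left to cancel. The denominator's leading coefficient is 4, so divide each of its coefficients by 4 to get the monic form.

Answer: s^3 + 7*s^2/2 + 3*s/4 - 9/4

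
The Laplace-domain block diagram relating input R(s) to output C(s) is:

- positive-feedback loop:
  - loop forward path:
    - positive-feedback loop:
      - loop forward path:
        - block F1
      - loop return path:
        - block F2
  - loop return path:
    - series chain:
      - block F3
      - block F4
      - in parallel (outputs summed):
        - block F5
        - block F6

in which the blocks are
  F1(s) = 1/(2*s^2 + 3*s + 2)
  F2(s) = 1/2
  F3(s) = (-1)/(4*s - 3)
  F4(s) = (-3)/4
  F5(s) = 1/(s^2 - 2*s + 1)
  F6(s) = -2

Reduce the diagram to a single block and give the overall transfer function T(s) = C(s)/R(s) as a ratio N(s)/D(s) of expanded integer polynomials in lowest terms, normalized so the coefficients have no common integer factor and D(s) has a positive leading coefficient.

Step 1 - close the feedback loop around F1, F2 gives 2/(4*s^2 + 6*s + 3)
Step 2 - reduce the parallel group F5, F6 gives (-2*s^2 + 4*s - 1)/(s^2 - 2*s + 1)
Step 3 - multiply F3, F4, (F5+F6) (series) gives (-6*s^2 + 12*s - 3)/(16*s^3 - 44*s^2 + 40*s - 12)
Step 4 - close the feedback loop around [F1/(1-F1*F2)], (F3*F4*(F5+F6)), giving the overall T(s)

Final answer: (16*s^3 - 44*s^2 + 40*s - 12)/(32*s^5 - 40*s^4 - 28*s^3 + 36*s^2 + 12*s - 15)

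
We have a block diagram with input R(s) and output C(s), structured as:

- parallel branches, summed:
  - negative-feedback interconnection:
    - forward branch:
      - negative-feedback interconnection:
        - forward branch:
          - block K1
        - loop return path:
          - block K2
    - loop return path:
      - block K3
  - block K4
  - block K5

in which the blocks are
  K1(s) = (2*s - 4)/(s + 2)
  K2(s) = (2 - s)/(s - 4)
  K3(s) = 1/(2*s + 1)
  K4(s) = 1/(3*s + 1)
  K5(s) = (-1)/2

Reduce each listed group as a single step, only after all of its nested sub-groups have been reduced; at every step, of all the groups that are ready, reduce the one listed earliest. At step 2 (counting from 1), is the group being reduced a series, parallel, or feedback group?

Answer: feedback

Working:
(1) reduce the feedback loop with forward K1 and return K2
(2) close the feedback loop around [K1/(1+K1*K2)], K3
(3) sum the parallel branches [[K1/(1+K1*K2)]/(1+[K1/(1+K1*K2)]*K3)], K4, K5
Step 2 collapses a feedback group.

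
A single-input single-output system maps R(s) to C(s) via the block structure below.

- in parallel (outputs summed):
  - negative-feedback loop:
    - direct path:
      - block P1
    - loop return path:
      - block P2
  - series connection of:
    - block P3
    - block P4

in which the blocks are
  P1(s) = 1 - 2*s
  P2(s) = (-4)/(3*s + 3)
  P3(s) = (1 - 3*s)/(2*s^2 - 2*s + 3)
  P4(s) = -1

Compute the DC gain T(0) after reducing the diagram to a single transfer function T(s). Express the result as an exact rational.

Step 1 - collapse the loop (P1 forward, P2 return) -> (-6*s^2 - 3*s + 3)/(11*s - 1)
Step 2 - series reduction of P3, P4 -> (3*s - 1)/(2*s^2 - 2*s + 3)
Step 3 - combine [P1/(1+P1*P2)], (P3*P4) in parallel -> (-12*s^4 + 6*s^3 + 27*s^2 - 29*s + 10)/(22*s^3 - 24*s^2 + 35*s - 3)
DC gain: substitute s = 0 into T(s) from step 3: T(0) = 10/(-3) = -10/3.

Therefore the answer is -10/3.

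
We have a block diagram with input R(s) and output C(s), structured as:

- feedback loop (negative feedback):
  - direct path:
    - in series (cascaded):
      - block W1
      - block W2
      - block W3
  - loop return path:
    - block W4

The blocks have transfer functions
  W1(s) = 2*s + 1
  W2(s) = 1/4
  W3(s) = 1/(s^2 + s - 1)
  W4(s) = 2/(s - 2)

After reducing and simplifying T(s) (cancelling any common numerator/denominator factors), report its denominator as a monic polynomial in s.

1. cascade W1, W2, W3 gives (2*s + 1)/(4*s^2 + 4*s - 4)
2. collapse the loop ((W1*W2*W3) forward, W4 return) gives (2*s^2 - 3*s - 2)/(4*s^3 - 4*s^2 - 8*s + 10)
Step 2 gives the fully reduced T(s), with no common factor left to cancel. The denominator's leading coefficient is 4, so divide each of its coefficients by 4 to get the monic form.

Therefore the answer is s^3 - s^2 - 2*s + 5/2.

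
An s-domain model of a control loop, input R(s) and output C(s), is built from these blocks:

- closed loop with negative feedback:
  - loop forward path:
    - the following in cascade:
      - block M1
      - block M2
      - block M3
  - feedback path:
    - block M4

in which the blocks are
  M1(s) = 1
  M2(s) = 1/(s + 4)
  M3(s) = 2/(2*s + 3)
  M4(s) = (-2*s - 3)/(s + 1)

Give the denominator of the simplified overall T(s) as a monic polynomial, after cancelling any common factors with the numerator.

Step 1: combine M1, M2, M3 in series gives 2/(2*s^2 + 11*s + 12)
Step 2: collapse the loop ((M1*M2*M3) forward, M4 return) gives (2*s + 2)/(2*s^3 + 13*s^2 + 19*s + 6)
The result of step 2 is T(s) in lowest terms. Its denominator has leading coefficient 2; dividing the denominator through by 2 makes it monic.

Therefore the answer is s^3 + 13*s^2/2 + 19*s/2 + 3.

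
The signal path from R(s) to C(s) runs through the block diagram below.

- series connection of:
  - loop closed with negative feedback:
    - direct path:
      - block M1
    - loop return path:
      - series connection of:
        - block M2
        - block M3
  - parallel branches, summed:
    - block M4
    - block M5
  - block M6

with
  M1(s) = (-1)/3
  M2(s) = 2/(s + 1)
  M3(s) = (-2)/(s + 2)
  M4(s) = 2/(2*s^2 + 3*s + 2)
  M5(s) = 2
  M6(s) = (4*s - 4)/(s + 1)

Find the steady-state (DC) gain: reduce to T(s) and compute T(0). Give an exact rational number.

Answer: 12/5

Working:
Step 1 - reduce the series chain M2, M3 = (-4)/(s^2 + 3*s + 2)
Step 2 - collapse the loop (M1 forward, (M2*M3) return) = (-s^2 - 3*s - 2)/(3*s^2 + 9*s + 10)
Step 3 - add M4, M5 (parallel) = (4*s^2 + 6*s + 6)/(2*s^2 + 3*s + 2)
Step 4 - reduce the series chain [M1/(1+M1*(M2*M3))], (M4+M5), M6 = (-16*s^4 - 40*s^3 - 16*s^2 + 24*s + 48)/(6*s^4 + 27*s^3 + 53*s^2 + 48*s + 20)
Evaluating the step-4 result (the overall T(s)) at s = 0 gives T(0) = 48/20 = 12/5.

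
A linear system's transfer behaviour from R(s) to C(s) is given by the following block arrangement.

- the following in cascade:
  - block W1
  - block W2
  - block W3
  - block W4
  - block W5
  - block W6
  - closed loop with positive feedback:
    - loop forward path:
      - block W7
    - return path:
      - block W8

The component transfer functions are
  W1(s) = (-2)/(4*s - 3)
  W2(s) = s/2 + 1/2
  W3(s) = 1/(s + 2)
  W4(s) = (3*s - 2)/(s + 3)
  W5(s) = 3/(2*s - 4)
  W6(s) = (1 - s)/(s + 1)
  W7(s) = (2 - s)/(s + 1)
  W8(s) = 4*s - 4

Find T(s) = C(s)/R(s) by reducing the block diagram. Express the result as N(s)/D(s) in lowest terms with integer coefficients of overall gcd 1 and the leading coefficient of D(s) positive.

[1] collapse the loop (W7 forward, W8 return) -> (2 - s)/(4*s^2 - 11*s + 9)
[2] combine W1, W2, W3, W4, W5, W6, [W7/(1-W7*W8)] in series: this yields T(s), and no further normalization is needed

Answer: (-9*s^2 + 15*s - 6)/(32*s^5 + 48*s^4 - 230*s^3 - 36*s^2 + 558*s - 324)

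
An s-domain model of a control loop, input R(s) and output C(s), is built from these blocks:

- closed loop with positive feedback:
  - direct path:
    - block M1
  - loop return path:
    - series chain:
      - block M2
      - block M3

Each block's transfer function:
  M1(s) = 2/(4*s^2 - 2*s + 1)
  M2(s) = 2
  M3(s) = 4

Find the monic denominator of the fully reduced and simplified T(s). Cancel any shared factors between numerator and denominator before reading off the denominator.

Answer: s^2 - s/2 - 15/4

Working:
(1) combine M2, M3 in series -> 8
(2) reduce the feedback loop with forward M1 and return (M2*M3) -> 2/(4*s^2 - 2*s - 15)
Step 2 gives the fully reduced T(s), with no common factor left to cancel. The denominator's leading coefficient is 4, so divide each of its coefficients by 4 to get the monic form.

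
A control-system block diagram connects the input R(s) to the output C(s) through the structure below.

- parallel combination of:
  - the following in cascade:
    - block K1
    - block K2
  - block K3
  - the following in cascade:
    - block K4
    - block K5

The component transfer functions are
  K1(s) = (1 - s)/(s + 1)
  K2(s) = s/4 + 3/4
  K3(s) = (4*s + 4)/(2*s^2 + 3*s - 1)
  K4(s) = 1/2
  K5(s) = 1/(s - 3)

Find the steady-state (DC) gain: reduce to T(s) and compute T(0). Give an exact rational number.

Step 1. cascade K1, K2 gives (-s^2 - 2*s + 3)/(4*s + 4)
Step 2. multiply K4, K5 (series) gives 1/(2*s - 6)
Step 3. combine (K1*K2), K3, (K4*K5) in parallel gives (-2*s^5 - s^4 + 42*s^3 + 2*s^2 - 112*s - 41)/(8*s^4 - 4*s^3 - 52*s^2 - 28*s + 12)
Step 3 gives the overall T(s). Then T(0) = -41/12.

Hence the answer: -41/12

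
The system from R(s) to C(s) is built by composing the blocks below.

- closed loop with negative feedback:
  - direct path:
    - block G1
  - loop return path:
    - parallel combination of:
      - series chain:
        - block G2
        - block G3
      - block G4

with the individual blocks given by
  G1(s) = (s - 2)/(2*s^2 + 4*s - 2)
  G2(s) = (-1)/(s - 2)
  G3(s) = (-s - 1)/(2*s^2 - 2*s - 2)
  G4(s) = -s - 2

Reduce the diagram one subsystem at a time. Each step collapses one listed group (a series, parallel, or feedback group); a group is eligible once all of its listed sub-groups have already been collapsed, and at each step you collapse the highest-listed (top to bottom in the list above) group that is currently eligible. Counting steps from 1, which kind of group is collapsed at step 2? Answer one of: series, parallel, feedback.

Answer: parallel

Working:
Step 1. reduce the series chain G2, G3
Step 2. parallel reduction of (G2*G3), G4
Step 3. collapse the loop (G1 forward, ((G2*G3)+G4) return)
Step 2 collapses a parallel group.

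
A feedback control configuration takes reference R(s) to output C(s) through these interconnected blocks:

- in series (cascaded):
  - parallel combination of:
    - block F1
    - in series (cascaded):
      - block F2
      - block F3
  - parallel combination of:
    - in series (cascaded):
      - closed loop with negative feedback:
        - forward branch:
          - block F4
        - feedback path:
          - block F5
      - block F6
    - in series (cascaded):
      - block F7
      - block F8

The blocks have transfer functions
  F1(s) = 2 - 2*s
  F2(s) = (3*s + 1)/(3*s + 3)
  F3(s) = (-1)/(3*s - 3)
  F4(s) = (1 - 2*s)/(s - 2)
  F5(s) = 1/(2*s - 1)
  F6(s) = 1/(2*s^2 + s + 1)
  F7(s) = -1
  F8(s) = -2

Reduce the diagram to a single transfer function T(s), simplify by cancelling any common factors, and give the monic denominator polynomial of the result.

Answer: s^5 - 5*s^4/2 - 2*s^3 + s^2 + s + 3/2

Working:
Step 1. combine F2, F3 in series; result (-3*s - 1)/(9*s^2 - 9)
Step 2. add F1, (F2*F3) (parallel); result (-18*s^3 + 18*s^2 + 15*s - 19)/(9*s^2 - 9)
Step 3. apply the feedback formula to F4, F5; result (1 - 2*s)/(s - 3)
Step 4. reduce the series chain [F4/(1+F4*F5)], F6; result (1 - 2*s)/(2*s^3 - 5*s^2 - 2*s - 3)
Step 5. reduce the series chain F7, F8; result 2
Step 6. add ([F4/(1+F4*F5)]*F6), (F7*F8) (parallel); result (4*s^3 - 10*s^2 - 6*s - 5)/(2*s^3 - 5*s^2 - 2*s - 3)
Step 7. cascade (F1+(F2*F3)), (([F4/(1+F4*F5)]*F6)+(F7*F8)); result (-72*s^6 + 252*s^5 - 12*s^4 - 244*s^3 + 10*s^2 + 39*s + 95)/(18*s^5 - 45*s^4 - 36*s^3 + 18*s^2 + 18*s + 27)
That last expression is T(s), already simplified. Scaling its denominator by 1/18 (the reciprocal of the leading coefficient) yields the monic denominator.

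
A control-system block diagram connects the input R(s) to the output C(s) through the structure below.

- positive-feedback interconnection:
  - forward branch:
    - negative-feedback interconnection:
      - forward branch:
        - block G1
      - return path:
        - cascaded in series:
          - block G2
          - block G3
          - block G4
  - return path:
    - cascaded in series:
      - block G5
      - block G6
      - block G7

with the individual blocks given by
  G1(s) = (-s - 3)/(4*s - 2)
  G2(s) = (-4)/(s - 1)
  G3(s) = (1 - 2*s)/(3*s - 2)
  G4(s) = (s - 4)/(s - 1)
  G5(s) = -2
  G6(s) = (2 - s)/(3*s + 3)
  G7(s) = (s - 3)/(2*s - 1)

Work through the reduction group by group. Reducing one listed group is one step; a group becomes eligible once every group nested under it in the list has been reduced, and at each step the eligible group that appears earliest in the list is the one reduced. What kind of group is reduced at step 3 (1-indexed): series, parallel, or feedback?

(1) multiply G2, G3, G4 (series)
(2) close the feedback loop around G1, (G2*G3*G4)
(3) multiply G5, G6, G7 (series)
(4) reduce the feedback loop with forward [G1/(1+G1*(G2*G3*G4))] and return (G5*G6*G7)
Step 3: series.

Answer: series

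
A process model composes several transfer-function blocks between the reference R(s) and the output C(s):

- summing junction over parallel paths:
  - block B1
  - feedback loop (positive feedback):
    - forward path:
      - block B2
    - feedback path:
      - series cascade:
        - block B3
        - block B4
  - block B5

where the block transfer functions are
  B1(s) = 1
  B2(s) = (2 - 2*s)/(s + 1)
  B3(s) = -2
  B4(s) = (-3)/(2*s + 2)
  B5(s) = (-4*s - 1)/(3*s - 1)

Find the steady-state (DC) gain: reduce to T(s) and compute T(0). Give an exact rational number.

[1] reduce the series chain B3, B4 -> 3/(s + 1)
[2] collapse the loop (B2 forward, (B3*B4) return) -> (2 - 2*s^2)/(s^2 + 8*s - 5)
[3] add B1, [B2/(1-B2*(B3*B4))], B5 (parallel) -> (-7*s^3 - 8*s^2 - 5*s + 8)/(3*s^3 + 23*s^2 - 23*s + 5)
The step-3 result is T(s). Setting s = 0: T(0) = 8/5.

Hence the answer: 8/5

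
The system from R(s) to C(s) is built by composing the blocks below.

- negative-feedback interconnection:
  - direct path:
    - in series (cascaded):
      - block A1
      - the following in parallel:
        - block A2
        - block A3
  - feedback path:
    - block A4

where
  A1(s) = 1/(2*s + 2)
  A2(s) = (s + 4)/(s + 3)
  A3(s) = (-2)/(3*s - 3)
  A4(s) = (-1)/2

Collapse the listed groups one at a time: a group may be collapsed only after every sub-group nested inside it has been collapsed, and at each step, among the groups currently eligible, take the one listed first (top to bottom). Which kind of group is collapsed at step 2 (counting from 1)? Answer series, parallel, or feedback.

(1) sum the parallel branches A2, A3
(2) reduce the series chain A1, (A2+A3)
(3) reduce the feedback loop with forward (A1*(A2+A3)) and return A4
The group at step 2 is a series group.

Final answer: series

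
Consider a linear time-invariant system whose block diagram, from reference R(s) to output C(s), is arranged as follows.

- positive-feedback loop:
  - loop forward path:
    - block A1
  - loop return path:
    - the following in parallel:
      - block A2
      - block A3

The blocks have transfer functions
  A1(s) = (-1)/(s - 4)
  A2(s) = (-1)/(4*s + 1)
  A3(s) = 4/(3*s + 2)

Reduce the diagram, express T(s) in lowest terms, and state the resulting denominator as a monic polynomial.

Answer: s^3 - 37*s^2/12 - 29*s/12 - 1/2

Working:
Step 1. reduce the parallel group A2, A3 = (13*s + 2)/(12*s^2 + 11*s + 2)
Step 2. apply the feedback formula to A1, (A2+A3) = (-12*s^2 - 11*s - 2)/(12*s^3 - 37*s^2 - 29*s - 6)
No further cancellation is possible in the step-2 result, so that is T(s). Its denominator becomes monic after dividing by the leading coefficient 12.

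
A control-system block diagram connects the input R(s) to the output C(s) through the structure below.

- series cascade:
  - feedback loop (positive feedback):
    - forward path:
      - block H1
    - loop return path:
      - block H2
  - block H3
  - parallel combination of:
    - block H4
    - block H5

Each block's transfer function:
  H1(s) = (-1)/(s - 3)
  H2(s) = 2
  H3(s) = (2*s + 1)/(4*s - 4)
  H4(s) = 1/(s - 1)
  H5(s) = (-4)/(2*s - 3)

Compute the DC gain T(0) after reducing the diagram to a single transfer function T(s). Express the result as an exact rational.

Step 1 - close the feedback loop around H1, H2 = (-1)/(s - 1)
Step 2 - parallel reduction of H4, H5 = (1 - 2*s)/(2*s^2 - 5*s + 3)
Step 3 - multiply [H1/(1-H1*H2)], H3, (H4+H5) (series) = (4*s^2 - 1)/(8*s^4 - 36*s^3 + 60*s^2 - 44*s + 12)
Step 3 gives the overall T(s). Then T(0) = -1/12.

Final answer: -1/12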